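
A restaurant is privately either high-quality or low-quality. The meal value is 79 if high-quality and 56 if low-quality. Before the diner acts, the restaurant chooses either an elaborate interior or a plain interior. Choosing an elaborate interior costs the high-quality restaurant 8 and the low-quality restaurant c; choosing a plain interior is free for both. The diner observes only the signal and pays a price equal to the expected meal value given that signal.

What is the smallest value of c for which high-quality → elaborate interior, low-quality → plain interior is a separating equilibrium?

Under separation: elaborate interior → high-quality (pays 79); plain interior → low-quality (pays 56).
High-quality: 79 − 8 = 71 ≥ 56 − 0 = 56. Holds regardless of c. ✓
Low-quality: 56 − 0 ≥ 79 − c, so c ≥ 79 − 56 = 23.

23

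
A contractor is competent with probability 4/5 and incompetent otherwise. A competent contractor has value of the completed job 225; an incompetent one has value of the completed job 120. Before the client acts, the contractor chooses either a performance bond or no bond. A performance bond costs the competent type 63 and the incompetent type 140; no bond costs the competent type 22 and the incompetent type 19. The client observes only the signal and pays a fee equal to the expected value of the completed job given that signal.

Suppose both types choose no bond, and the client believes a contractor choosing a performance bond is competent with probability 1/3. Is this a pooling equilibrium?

Yes

On the equilibrium path (no bond) the client holds the prior 4/5 and pays 4/5·225 + 1/5·120 = 204. Off-path (bond) belief 1/3 gives 1/3·225 + 2/3·120 = 155.
Competent: no bond gives 204 − 22 = 182; bond gives 155 − 63 = 92. Stays. ✓
Incompetent: no bond gives 204 − 19 = 185; bond gives 155 − 140 = 15. Stays. ✓
Beliefs are Bayes-consistent on-path and both types best-respond.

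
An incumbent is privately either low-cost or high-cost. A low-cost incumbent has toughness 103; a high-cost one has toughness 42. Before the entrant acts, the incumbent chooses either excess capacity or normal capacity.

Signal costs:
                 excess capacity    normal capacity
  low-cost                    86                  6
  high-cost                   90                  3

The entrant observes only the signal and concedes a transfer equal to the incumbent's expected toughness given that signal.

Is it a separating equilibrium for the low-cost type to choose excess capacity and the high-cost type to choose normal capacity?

No

If types separate, excess capacity earns payment 103 and normal capacity earns 42.
Low-cost: excess capacity gives 103 − 86 = 17; normal capacity gives 42 − 6 = 36. Would deviate. ✗
High-cost: normal capacity gives 42 − 3 = 39; excess capacity gives 103 − 90 = 13. No deviation. ✓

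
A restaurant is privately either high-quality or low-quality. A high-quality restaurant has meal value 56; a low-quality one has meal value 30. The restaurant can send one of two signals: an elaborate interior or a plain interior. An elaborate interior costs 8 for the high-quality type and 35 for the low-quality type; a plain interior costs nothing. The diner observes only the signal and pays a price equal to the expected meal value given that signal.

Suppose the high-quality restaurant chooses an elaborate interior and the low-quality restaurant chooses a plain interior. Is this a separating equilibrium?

Yes

If types separate, elaborate interior earns payment 56 and plain interior earns 30.
High-quality: elaborate interior gives 56 − 8 = 48; plain interior gives 30 − 0 = 30. No deviation. ✓
Low-quality: plain interior gives 30 − 0 = 30; elaborate interior gives 56 − 35 = 21. No deviation. ✓
Both incentive constraints hold.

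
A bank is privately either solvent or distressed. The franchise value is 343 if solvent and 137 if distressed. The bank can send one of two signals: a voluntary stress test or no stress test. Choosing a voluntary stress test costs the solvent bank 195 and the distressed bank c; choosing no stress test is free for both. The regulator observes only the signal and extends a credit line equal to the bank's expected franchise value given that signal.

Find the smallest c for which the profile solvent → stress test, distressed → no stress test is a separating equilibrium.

206

Under separation: stress test → solvent (pays 343); no stress test → distressed (pays 137).
Solvent: 343 − 195 = 148 ≥ 137 − 0 = 137. Holds regardless of c. ✓
Distressed: 137 − 0 ≥ 343 − c, so c ≥ 343 − 137 = 206.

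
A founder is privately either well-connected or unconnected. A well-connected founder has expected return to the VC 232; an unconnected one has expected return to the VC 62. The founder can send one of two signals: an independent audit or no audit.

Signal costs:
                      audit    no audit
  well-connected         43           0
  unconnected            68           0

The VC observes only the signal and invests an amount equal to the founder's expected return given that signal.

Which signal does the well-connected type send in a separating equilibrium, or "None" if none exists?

Try well-connected → audit, unconnected → no audit:
  If types separate, audit earns payment 232 and no audit earns 62.
  Well-connected: audit gives 232 − 43 = 189; no audit gives 62 − 0 = 62. No deviation. ✓
  Unconnected: no audit gives 62 − 0 = 62; audit gives 232 − 68 = 164. Would deviate. ✗
Try well-connected → no audit, unconnected → audit:
  If types separate, no audit earns payment 232 and audit earns 62.
  Well-connected: no audit gives 232 − 0 = 232; audit gives 62 − 43 = 19. No deviation. ✓
  Unconnected: audit gives 62 − 68 = -6; no audit gives 232 − 0 = 232. Would deviate. ✗
Neither assignment is incentive-compatible.

None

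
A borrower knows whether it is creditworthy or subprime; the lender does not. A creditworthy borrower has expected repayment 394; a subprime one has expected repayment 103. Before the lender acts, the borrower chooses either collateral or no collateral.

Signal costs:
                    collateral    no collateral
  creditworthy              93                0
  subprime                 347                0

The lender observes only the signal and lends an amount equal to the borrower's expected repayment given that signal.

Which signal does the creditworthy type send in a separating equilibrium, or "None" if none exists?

collateral

Try creditworthy → collateral, subprime → no collateral:
  If types separate, collateral earns payment 394 and no collateral earns 103.
  Creditworthy: collateral gives 394 − 93 = 301; no collateral gives 103 − 0 = 103. No deviation. ✓
  Subprime: no collateral gives 103 − 0 = 103; collateral gives 394 − 347 = 47. No deviation. ✓
Both hold — the creditworthy type sends collateral.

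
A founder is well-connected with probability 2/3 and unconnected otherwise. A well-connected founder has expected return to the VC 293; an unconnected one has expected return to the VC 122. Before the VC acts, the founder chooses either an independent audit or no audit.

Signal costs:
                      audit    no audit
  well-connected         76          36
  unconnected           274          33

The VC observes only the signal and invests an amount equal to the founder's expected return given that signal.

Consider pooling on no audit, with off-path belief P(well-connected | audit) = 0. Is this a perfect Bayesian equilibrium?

At the pooled signal (no audit) the VC holds the prior 2/3 and pays 2/3·293 + 1/3·122 = 236. Off-path (audit) belief 0 gives 0·293 + 1·122 = 122.
Well-connected: no audit gives 236 − 36 = 200; audit gives 122 − 76 = 46. Stays. ✓
Unconnected: no audit gives 236 − 33 = 203; audit gives 122 − 274 = -152. Stays. ✓

Yes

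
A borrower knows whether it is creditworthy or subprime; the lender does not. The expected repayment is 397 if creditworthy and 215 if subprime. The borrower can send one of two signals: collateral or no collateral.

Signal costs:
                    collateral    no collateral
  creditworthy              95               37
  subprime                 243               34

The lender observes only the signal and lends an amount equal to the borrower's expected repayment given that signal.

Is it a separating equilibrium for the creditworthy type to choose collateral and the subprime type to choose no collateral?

If types separate, collateral earns payment 397 and no collateral earns 215.
Creditworthy: collateral gives 397 − 95 = 302; no collateral gives 215 − 37 = 178. No deviation. ✓
Subprime: no collateral gives 215 − 34 = 181; collateral gives 397 − 243 = 154. No deviation. ✓
Neither type gains from mimicking the other.

Yes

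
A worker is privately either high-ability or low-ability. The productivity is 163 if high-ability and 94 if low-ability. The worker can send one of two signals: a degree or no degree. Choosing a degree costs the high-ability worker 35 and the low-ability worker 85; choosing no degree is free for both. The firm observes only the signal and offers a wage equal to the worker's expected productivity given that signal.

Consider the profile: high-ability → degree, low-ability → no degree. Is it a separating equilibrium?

If types separate, degree earns payment 163 and no degree earns 94.
High-ability: degree gives 163 − 35 = 128; no degree gives 94 − 0 = 94. No deviation. ✓
Low-ability: no degree gives 94 − 0 = 94; degree gives 163 − 85 = 78. No deviation. ✓
Neither type gains from mimicking the other.

Yes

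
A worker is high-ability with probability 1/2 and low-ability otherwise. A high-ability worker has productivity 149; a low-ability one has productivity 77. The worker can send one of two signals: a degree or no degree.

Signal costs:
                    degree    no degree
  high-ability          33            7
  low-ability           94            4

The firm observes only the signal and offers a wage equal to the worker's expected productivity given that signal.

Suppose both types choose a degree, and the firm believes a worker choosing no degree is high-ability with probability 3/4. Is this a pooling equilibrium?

At the pooled signal (degree) the firm holds the prior 1/2 and pays 1/2·149 + 1/2·77 = 113. Off-path (no degree) belief 3/4 gives 3/4·149 + 1/4·77 = 131.
High-ability: degree gives 113 − 33 = 80; no degree gives 131 − 7 = 124. Deviates. ✗
Low-ability: degree gives 113 − 94 = 19; no degree gives 131 − 4 = 127. Deviates. ✗

No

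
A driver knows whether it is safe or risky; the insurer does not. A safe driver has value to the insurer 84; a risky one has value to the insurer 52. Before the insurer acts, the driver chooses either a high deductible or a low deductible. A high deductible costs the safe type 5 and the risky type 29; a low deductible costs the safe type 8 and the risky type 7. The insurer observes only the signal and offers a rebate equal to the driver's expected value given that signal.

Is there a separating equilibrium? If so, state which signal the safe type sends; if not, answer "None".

None

Try safe → high deductible, risky → low deductible:
  If types separate, high deductible earns payment 84 and low deductible earns 52.
  Safe: high deductible gives 84 − 5 = 79; low deductible gives 52 − 8 = 44. No deviation. ✓
  Risky: low deductible gives 52 − 7 = 45; high deductible gives 84 − 29 = 55. Would deviate. ✗
Try safe → low deductible, risky → high deductible:
  If types separate, low deductible earns payment 84 and high deductible earns 52.
  Safe: low deductible gives 84 − 8 = 76; high deductible gives 52 − 5 = 47. No deviation. ✓
  Risky: high deductible gives 52 − 29 = 23; low deductible gives 84 − 7 = 77. Would deviate. ✗
Neither assignment is incentive-compatible.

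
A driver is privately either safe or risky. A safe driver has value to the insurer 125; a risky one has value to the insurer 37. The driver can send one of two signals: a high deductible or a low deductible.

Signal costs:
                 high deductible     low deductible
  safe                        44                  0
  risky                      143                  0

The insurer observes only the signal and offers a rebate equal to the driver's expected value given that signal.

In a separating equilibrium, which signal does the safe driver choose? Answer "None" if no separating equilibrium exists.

Try safe → high deductible, risky → low deductible:
  Under separation the insurer infers type exactly: high deductible → safe (pays 125), low deductible → risky (pays 37).
  Safe: high deductible gives 125 − 44 = 81; low deductible gives 37 − 0 = 37. No deviation. ✓
  Risky: low deductible gives 37 − 0 = 37; high deductible gives 125 − 143 = -18. No deviation. ✓
Both hold — the safe type sends high deductible.

high deductible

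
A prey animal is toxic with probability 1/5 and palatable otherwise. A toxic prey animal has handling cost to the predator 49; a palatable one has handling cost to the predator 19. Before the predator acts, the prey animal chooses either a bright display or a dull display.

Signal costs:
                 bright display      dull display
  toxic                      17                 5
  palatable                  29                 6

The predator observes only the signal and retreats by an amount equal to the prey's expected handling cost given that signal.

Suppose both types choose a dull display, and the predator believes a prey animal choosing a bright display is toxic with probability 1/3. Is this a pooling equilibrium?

On the equilibrium path (dull display) the predator holds the prior 1/5 and pays 1/5·49 + 4/5·19 = 25. Off-path (bright display) belief 1/3 gives 1/3·49 + 2/3·19 = 29.
Toxic: dull display gives 25 − 5 = 20; bright display gives 29 − 17 = 12. Stays. ✓
Palatable: dull display gives 25 − 6 = 19; bright display gives 29 − 29 = 0. Stays. ✓
Beliefs are Bayes-consistent on-path and both types best-respond.

Yes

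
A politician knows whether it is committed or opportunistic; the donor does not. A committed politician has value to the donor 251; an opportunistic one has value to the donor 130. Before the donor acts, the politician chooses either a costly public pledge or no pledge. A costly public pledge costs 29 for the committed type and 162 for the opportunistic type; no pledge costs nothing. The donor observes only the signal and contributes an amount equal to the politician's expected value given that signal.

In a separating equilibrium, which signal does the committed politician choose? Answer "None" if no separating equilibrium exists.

Try committed → pledge, opportunistic → no pledge:
  Under separation the donor infers type exactly: pledge → committed (pays 251), no pledge → opportunistic (pays 130).
  Committed: pledge gives 251 − 29 = 222; no pledge gives 130 − 0 = 130. No deviation. ✓
  Opportunistic: no pledge gives 130 − 0 = 130; pledge gives 251 − 162 = 89. No deviation. ✓
Both hold — the committed type sends pledge.

pledge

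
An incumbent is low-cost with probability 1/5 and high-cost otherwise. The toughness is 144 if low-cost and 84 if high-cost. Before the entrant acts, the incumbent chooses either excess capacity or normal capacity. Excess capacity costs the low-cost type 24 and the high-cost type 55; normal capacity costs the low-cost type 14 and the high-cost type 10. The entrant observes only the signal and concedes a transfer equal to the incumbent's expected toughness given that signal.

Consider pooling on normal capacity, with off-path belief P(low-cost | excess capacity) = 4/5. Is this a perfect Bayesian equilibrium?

No

On the equilibrium path (normal capacity) the entrant holds the prior 1/5 and pays 1/5·144 + 4/5·84 = 96. Off-path (excess capacity) belief 4/5 gives 4/5·144 + 1/5·84 = 132.
Low-cost: normal capacity gives 96 − 14 = 82; excess capacity gives 132 − 24 = 108. Deviates. ✗
High-cost: normal capacity gives 96 − 10 = 86; excess capacity gives 132 − 55 = 77. Stays. ✓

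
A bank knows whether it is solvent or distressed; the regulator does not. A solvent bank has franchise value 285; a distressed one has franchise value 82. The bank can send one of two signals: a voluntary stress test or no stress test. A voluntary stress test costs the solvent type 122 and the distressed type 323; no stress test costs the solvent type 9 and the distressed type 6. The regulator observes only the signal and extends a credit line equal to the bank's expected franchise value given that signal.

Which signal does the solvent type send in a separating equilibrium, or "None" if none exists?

Try solvent → stress test, distressed → no stress test:
  If types separate, stress test earns payment 285 and no stress test earns 82.
  Solvent: stress test gives 285 − 122 = 163; no stress test gives 82 − 9 = 73. No deviation. ✓
  Distressed: no stress test gives 82 − 6 = 76; stress test gives 285 − 323 = -38. No deviation. ✓
Both hold — the solvent type sends stress test.

stress test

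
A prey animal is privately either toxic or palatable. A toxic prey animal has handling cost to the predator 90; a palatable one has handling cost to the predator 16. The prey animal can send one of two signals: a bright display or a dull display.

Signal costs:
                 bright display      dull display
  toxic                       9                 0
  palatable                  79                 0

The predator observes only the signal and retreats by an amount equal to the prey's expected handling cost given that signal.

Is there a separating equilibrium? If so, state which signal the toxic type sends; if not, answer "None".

bright display

Try toxic → bright display, palatable → dull display:
  Under separation the predator infers type exactly: bright display → toxic (pays 90), dull display → palatable (pays 16).
  Toxic: bright display gives 90 − 9 = 81; dull display gives 16 − 0 = 16. No deviation. ✓
  Palatable: dull display gives 16 − 0 = 16; bright display gives 90 − 79 = 11. No deviation. ✓
Both hold — the toxic type sends bright display.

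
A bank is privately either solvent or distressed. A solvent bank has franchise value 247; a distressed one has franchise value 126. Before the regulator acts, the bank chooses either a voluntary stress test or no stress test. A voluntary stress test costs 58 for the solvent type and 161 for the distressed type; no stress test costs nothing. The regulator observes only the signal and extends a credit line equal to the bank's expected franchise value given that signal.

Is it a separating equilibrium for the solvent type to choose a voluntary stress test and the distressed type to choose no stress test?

If types separate, stress test earns payment 247 and no stress test earns 126.
Solvent: stress test gives 247 − 58 = 189; no stress test gives 126 − 0 = 126. No deviation. ✓
Distressed: no stress test gives 126 − 0 = 126; stress test gives 247 − 161 = 86. No deviation. ✓
Neither type gains from mimicking the other.

Yes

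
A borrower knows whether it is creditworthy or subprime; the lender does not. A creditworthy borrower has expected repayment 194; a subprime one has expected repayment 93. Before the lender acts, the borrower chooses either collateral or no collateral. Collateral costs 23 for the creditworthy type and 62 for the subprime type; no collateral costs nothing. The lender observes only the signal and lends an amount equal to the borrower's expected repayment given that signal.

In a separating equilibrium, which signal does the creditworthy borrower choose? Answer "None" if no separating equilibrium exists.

Try creditworthy → collateral, subprime → no collateral:
  Under separation the lender infers type exactly: collateral → creditworthy (pays 194), no collateral → subprime (pays 93).
  Creditworthy: collateral gives 194 − 23 = 171; no collateral gives 93 − 0 = 93. No deviation. ✓
  Subprime: no collateral gives 93 − 0 = 93; collateral gives 194 − 62 = 132. Would deviate. ✗
Try creditworthy → no collateral, subprime → collateral:
  Under separation the lender infers type exactly: no collateral → creditworthy (pays 194), collateral → subprime (pays 93).
  Creditworthy: no collateral gives 194 − 0 = 194; collateral gives 93 − 23 = 70. No deviation. ✓
  Subprime: collateral gives 93 − 62 = 31; no collateral gives 194 − 0 = 194. Would deviate. ✗
Neither assignment is incentive-compatible.

None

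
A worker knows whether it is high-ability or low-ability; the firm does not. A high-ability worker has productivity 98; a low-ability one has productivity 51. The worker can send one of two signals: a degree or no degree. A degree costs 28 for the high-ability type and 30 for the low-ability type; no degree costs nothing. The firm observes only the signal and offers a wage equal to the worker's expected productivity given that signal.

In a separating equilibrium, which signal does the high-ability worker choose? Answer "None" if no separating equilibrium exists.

None

Try high-ability → degree, low-ability → no degree:
  Under separation the firm infers type exactly: degree → high-ability (pays 98), no degree → low-ability (pays 51).
  High-ability: degree gives 98 − 28 = 70; no degree gives 51 − 0 = 51. No deviation. ✓
  Low-ability: no degree gives 51 − 0 = 51; degree gives 98 − 30 = 68. Would deviate. ✗
Try high-ability → no degree, low-ability → degree:
  Under separation the firm infers type exactly: no degree → high-ability (pays 98), degree → low-ability (pays 51).
  High-ability: no degree gives 98 − 0 = 98; degree gives 51 − 28 = 23. No deviation. ✓
  Low-ability: degree gives 51 − 30 = 21; no degree gives 98 − 0 = 98. Would deviate. ✗
Neither assignment is incentive-compatible.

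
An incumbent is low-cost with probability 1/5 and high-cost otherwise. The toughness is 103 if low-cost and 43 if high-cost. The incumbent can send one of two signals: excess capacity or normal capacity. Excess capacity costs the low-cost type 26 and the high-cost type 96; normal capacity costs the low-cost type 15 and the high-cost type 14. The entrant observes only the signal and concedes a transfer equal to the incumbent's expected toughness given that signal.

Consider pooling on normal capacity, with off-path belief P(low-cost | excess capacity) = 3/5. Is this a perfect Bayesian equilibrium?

No

At the pooled signal (normal capacity) the entrant holds the prior 1/5 and pays 1/5·103 + 4/5·43 = 55. Off-path (excess capacity) belief 3/5 gives 3/5·103 + 2/5·43 = 79.
Low-cost: normal capacity gives 55 − 15 = 40; excess capacity gives 79 − 26 = 53. Deviates. ✗
High-cost: normal capacity gives 55 − 14 = 41; excess capacity gives 79 − 96 = -17. Stays. ✓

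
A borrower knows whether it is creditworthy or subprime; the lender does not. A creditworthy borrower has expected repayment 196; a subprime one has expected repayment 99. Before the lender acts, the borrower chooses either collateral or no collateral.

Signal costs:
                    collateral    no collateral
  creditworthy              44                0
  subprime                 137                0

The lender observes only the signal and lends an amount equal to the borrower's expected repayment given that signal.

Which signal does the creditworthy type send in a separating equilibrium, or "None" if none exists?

collateral

Try creditworthy → collateral, subprime → no collateral:
  If types separate, collateral earns payment 196 and no collateral earns 99.
  Creditworthy: collateral gives 196 − 44 = 152; no collateral gives 99 − 0 = 99. No deviation. ✓
  Subprime: no collateral gives 99 − 0 = 99; collateral gives 196 − 137 = 59. No deviation. ✓
Both hold — the creditworthy type sends collateral.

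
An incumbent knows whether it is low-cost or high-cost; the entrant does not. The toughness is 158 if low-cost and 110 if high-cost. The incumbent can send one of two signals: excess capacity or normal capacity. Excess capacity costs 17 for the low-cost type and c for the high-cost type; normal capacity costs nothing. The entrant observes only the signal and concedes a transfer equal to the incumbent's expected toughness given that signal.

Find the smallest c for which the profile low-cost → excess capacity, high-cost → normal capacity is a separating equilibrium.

48

Under separation: excess capacity → low-cost (pays 158); normal capacity → high-cost (pays 110).
Low-cost: 158 − 17 = 141 ≥ 110 − 0 = 110. Holds regardless of c. ✓
High-cost: 110 − 0 ≥ 158 − c, so c ≥ 158 − 110 = 48.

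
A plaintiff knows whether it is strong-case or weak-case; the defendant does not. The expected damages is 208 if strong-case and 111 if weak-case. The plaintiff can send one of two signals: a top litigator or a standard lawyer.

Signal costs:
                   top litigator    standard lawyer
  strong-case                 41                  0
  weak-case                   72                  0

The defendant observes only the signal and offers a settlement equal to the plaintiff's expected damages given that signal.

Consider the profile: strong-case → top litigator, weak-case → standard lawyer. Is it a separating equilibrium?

If types separate, top litigator earns payment 208 and standard lawyer earns 111.
Strong-case: top litigator gives 208 − 41 = 167; standard lawyer gives 111 − 0 = 111. No deviation. ✓
Weak-case: standard lawyer gives 111 − 0 = 111; top litigator gives 208 − 72 = 136. Would deviate. ✗

No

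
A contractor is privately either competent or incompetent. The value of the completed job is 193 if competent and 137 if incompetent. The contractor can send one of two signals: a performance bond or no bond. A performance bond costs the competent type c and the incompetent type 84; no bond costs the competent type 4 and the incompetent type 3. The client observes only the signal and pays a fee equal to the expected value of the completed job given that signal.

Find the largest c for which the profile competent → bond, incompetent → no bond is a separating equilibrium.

Under separation: bond → competent (pays 193); no bond → incompetent (pays 137).
Incompetent: 137 − 3 = 134 ≥ 193 − 84 = 109. Holds regardless of c. ✓
Competent: 193 − c ≥ 137 − 4, so c ≤ 193 − 133 = 60.

60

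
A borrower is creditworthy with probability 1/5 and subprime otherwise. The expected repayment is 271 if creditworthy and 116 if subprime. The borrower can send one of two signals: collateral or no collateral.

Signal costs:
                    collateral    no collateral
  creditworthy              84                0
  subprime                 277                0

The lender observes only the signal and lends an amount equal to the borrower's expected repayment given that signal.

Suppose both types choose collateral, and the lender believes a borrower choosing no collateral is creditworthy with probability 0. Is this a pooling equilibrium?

No

On the equilibrium path (collateral) the lender holds the prior 1/5 and pays 1/5·271 + 4/5·116 = 147. Off-path (no collateral) belief 0 gives 0·271 + 1·116 = 116.
Creditworthy: collateral gives 147 − 84 = 63; no collateral gives 116 − 0 = 116. Deviates. ✗
Subprime: collateral gives 147 − 277 = -130; no collateral gives 116 − 0 = 116. Deviates. ✗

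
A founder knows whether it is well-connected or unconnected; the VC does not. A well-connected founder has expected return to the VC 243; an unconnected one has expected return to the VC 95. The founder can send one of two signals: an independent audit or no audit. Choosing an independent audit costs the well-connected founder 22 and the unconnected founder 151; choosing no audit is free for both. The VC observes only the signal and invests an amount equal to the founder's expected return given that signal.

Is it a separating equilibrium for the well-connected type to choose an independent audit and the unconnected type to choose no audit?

Under separation the VC infers type exactly: audit → well-connected (pays 243), no audit → unconnected (pays 95).
Well-connected: audit gives 243 − 22 = 221; no audit gives 95 − 0 = 95. No deviation. ✓
Unconnected: no audit gives 95 − 0 = 95; audit gives 243 − 151 = 92. No deviation. ✓
Neither type gains from mimicking the other.

Yes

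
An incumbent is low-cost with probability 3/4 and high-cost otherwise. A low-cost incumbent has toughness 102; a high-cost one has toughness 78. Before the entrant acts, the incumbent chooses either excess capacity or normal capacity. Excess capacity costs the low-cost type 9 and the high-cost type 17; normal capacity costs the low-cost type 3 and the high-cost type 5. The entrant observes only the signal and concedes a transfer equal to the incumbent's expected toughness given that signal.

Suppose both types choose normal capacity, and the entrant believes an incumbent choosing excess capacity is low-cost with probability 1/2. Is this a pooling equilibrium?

On the equilibrium path (normal capacity) the entrant holds the prior 3/4 and pays 3/4·102 + 1/4·78 = 96. Off-path (excess capacity) belief 1/2 gives 1/2·102 + 1/2·78 = 90.
Low-cost: normal capacity gives 96 − 3 = 93; excess capacity gives 90 − 9 = 81. Stays. ✓
High-cost: normal capacity gives 96 − 5 = 91; excess capacity gives 90 − 17 = 73. Stays. ✓
Beliefs are Bayes-consistent on-path and both types best-respond.

Yes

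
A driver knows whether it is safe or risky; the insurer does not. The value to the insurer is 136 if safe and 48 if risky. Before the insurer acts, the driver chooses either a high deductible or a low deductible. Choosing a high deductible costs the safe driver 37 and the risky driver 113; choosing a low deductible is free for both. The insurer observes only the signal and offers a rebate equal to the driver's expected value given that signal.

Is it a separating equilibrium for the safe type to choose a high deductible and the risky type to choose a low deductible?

If types separate, high deductible earns payment 136 and low deductible earns 48.
Safe: high deductible gives 136 − 37 = 99; low deductible gives 48 − 0 = 48. No deviation. ✓
Risky: low deductible gives 48 − 0 = 48; high deductible gives 136 − 113 = 23. No deviation. ✓
Both incentive constraints hold.

Yes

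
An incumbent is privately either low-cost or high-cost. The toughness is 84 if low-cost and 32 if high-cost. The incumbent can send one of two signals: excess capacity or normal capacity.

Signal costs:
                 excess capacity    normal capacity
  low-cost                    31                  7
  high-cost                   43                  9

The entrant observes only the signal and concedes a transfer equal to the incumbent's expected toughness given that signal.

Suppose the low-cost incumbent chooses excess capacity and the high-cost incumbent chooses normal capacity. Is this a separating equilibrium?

No

Under separation the entrant infers type exactly: excess capacity → low-cost (pays 84), normal capacity → high-cost (pays 32).
Low-cost: excess capacity gives 84 − 31 = 53; normal capacity gives 32 − 7 = 25. No deviation. ✓
High-cost: normal capacity gives 32 − 9 = 23; excess capacity gives 84 − 43 = 41. Would deviate. ✗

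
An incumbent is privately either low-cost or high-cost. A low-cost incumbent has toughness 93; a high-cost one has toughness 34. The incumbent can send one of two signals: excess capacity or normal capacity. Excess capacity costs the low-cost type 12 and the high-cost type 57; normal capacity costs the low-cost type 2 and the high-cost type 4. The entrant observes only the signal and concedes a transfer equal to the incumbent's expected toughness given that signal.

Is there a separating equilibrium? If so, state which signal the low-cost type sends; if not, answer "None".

None

Try low-cost → excess capacity, high-cost → normal capacity:
  If types separate, excess capacity earns payment 93 and normal capacity earns 34.
  Low-cost: excess capacity gives 93 − 12 = 81; normal capacity gives 34 − 2 = 32. No deviation. ✓
  High-cost: normal capacity gives 34 − 4 = 30; excess capacity gives 93 − 57 = 36. Would deviate. ✗
Try low-cost → normal capacity, high-cost → excess capacity:
  If types separate, normal capacity earns payment 93 and excess capacity earns 34.
  Low-cost: normal capacity gives 93 − 2 = 91; excess capacity gives 34 − 12 = 22. No deviation. ✓
  High-cost: excess capacity gives 34 − 57 = -23; normal capacity gives 93 − 4 = 89. Would deviate. ✗
Neither assignment is incentive-compatible.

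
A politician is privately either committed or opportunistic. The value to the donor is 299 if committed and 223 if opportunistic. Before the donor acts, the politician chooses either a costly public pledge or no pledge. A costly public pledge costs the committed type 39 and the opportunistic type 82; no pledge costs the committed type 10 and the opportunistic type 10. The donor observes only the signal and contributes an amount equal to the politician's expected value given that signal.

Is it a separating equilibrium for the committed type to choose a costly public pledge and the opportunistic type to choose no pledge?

If types separate, pledge earns payment 299 and no pledge earns 223.
Committed: pledge gives 299 − 39 = 260; no pledge gives 223 − 10 = 213. No deviation. ✓
Opportunistic: no pledge gives 223 − 10 = 213; pledge gives 299 − 82 = 217. Would deviate. ✗

No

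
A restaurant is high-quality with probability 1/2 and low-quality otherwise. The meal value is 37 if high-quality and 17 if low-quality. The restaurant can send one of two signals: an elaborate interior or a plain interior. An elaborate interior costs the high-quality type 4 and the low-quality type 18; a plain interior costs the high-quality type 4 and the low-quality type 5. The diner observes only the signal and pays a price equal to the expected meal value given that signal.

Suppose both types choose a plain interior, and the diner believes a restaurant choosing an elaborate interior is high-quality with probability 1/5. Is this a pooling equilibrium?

Yes

At the pooled signal (plain interior) the diner holds the prior 1/2 and pays 1/2·37 + 1/2·17 = 27. Off-path (elaborate interior) belief 1/5 gives 1/5·37 + 4/5·17 = 21.
High-quality: plain interior gives 27 − 4 = 23; elaborate interior gives 21 − 4 = 17. Stays. ✓
Low-quality: plain interior gives 27 − 5 = 22; elaborate interior gives 21 − 18 = 3. Stays. ✓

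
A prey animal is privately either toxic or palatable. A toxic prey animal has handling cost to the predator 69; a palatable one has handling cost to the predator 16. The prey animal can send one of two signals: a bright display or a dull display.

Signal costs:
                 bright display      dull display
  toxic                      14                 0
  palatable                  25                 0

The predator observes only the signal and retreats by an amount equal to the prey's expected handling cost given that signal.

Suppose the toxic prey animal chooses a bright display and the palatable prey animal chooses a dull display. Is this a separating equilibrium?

No

If types separate, bright display earns payment 69 and dull display earns 16.
Toxic: bright display gives 69 − 14 = 55; dull display gives 16 − 0 = 16. No deviation. ✓
Palatable: dull display gives 16 − 0 = 16; bright display gives 69 − 25 = 44. Would deviate. ✗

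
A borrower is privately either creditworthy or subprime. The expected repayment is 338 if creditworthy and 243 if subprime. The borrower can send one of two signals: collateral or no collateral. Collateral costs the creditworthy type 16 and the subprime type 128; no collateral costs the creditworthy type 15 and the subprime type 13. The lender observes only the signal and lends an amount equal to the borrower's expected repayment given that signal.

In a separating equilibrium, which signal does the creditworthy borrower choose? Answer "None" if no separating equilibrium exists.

Try creditworthy → collateral, subprime → no collateral:
  If types separate, collateral earns payment 338 and no collateral earns 243.
  Creditworthy: collateral gives 338 − 16 = 322; no collateral gives 243 − 15 = 228. No deviation. ✓
  Subprime: no collateral gives 243 − 13 = 230; collateral gives 338 − 128 = 210. No deviation. ✓
Both hold — the creditworthy type sends collateral.

collateral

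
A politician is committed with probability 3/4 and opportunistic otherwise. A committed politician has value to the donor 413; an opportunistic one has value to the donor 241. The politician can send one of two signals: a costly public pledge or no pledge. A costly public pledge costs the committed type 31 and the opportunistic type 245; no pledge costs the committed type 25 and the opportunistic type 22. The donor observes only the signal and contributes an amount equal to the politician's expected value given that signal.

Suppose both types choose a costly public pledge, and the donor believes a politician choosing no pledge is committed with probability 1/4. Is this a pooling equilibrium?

No

At the pooled signal (pledge) the donor holds the prior 3/4 and pays 3/4·413 + 1/4·241 = 370. Off-path (no pledge) belief 1/4 gives 1/4·413 + 3/4·241 = 284.
Committed: pledge gives 370 − 31 = 339; no pledge gives 284 − 25 = 259. Stays. ✓
Opportunistic: pledge gives 370 − 245 = 125; no pledge gives 284 − 22 = 262. Deviates. ✗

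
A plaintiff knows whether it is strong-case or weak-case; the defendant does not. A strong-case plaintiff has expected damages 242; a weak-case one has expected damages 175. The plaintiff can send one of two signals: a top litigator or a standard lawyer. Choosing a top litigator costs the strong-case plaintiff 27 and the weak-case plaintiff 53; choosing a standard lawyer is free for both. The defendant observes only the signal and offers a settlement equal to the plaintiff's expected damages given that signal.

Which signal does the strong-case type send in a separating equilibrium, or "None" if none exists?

Try strong-case → top litigator, weak-case → standard lawyer:
  Under separation the defendant infers type exactly: top litigator → strong-case (pays 242), standard lawyer → weak-case (pays 175).
  Strong-case: top litigator gives 242 − 27 = 215; standard lawyer gives 175 − 0 = 175. No deviation. ✓
  Weak-case: standard lawyer gives 175 − 0 = 175; top litigator gives 242 − 53 = 189. Would deviate. ✗
Try strong-case → standard lawyer, weak-case → top litigator:
  Under separation the defendant infers type exactly: standard lawyer → strong-case (pays 242), top litigator → weak-case (pays 175).
  Strong-case: standard lawyer gives 242 − 0 = 242; top litigator gives 175 − 27 = 148. No deviation. ✓
  Weak-case: top litigator gives 175 − 53 = 122; standard lawyer gives 242 − 0 = 242. Would deviate. ✗
Neither assignment is incentive-compatible.

None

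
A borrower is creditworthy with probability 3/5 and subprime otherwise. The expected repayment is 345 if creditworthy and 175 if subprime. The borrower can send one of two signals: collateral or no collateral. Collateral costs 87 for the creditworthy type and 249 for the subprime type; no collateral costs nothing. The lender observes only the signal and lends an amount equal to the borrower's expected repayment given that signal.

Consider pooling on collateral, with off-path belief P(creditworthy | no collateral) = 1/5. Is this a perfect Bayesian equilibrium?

No

At the pooled signal (collateral) the lender holds the prior 3/5 and pays 3/5·345 + 2/5·175 = 277. Off-path (no collateral) belief 1/5 gives 1/5·345 + 4/5·175 = 209.
Creditworthy: collateral gives 277 − 87 = 190; no collateral gives 209 − 0 = 209. Deviates. ✗
Subprime: collateral gives 277 − 249 = 28; no collateral gives 209 − 0 = 209. Deviates. ✗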